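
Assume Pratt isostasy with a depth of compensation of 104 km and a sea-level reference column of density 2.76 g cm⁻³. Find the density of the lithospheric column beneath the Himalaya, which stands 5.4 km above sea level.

2.62 g cm⁻³

Pratt balance: ρ_ref D = ρ (D + h).
ρ = ρ_ref D/(D + h) = 2.76 × 104 km/(104 km + 5.4 km) = 2.62 g cm⁻³.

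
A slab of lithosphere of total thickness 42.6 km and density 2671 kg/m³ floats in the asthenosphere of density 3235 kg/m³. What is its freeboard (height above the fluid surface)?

Floating equilibrium: submerged depth d = t ρ_obj/ρ_fluid = 42.6 km × 2671/3235 = 35.17 km.
Freeboard = t − d = 42.6 km − 35.17 km = 7.43 km.

7.43 km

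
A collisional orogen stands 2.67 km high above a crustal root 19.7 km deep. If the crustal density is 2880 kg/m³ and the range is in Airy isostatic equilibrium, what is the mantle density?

Airy balance: ρ_c h = (ρ_m − ρ_c) r → ρ_m = ρ_c (1 + h/r).
ρ_m = 2880 × (1 + 2.67 km/19.7 km) = 3270 kg/m³.

3270 kg/m³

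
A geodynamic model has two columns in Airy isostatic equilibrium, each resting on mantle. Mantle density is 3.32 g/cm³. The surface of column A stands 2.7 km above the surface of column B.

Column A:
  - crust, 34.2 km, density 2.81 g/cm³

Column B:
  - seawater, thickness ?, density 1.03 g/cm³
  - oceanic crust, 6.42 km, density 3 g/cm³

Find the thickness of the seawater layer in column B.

2.81 km

Take the compensation level at the base of the deeper column (depth z_c below the surface of column A) and equate Σ ρ_i t_i down to z_c; mantle fills any gap and the z_c terms cancel.
Column A: 34.2×2.81 + (z_c − 34.2)×3.32
Column B: 2.7×0 + x×1.03 + 6.42×3 + (z_c − 2.7 − 6.42 − x)×3.32
The z_c×3.32 term appears on both sides and cancels. Collect the known terms of each column as K = Σ(ρt)_known − 3.32 × (depth of known layers): K_A = 96.102 − 3.32×34.2 = −17.442; K_B = 19.26 − 3.32×(2.7 + 6.42) = −11.0184.
Balance: K_A = K_B − x×(3.32 − 1.03), so x = (K_B − K_A)/(3.32 − 1.03) = 6.4236/2.29 = 2.81 km.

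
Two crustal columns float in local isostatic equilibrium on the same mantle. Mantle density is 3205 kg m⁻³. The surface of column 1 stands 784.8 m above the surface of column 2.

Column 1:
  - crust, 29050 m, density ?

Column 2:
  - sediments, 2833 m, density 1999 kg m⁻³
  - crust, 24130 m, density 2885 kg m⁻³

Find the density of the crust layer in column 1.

2740 kg m⁻³

Take the compensation level at the base of the deeper column (depth z_c below the surface of column 1) and equate Σ ρ_i t_i down to z_c; mantle fills any gap and the z_c terms cancel.
Column 1: 29050×ρ + (z_c − 29050)×3205
Column 2: 784.8×0 + 2833×1999 + 24130×2885 + (z_c − 784.8 − 26963)×3205
The z_c×3205 term appears on both sides and cancels. Collect the known terms of each column as K = Σ(ρt)_known − 3205 × (depth of known layers): K_1 = 0 − 3205×29050 = −93105250; K_2 = 75278217 − 3205×(784.8 + 26963) = −13653482.
Balance: K_1 + 29050×ρ = K_2, so ρ = (K_2 − K_1)/29050 = 79451800/29050 = 2740 kg m⁻³.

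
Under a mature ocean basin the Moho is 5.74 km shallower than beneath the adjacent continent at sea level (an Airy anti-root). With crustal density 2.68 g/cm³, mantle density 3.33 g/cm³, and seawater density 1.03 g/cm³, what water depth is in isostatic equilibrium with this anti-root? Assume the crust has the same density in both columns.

2.26 km

Replacing a thickness d of crust by seawater at the top must be balanced by replacing crust with mantle at the base: d (ρ_c − ρ_w) = a (ρ_m − ρ_c).
d = a (ρ_m − ρ_c)/(ρ_c − ρ_w) = 5.74 km × 0.65/1.65 = 2.26 km.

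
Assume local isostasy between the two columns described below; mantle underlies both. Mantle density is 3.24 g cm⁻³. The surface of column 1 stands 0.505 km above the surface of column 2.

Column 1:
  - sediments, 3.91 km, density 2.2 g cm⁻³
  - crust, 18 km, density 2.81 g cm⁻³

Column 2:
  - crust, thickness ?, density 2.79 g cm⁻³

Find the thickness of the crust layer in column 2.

22.6 km

Take the compensation level at the base of the deeper column (depth z_c below the surface of column 1) and equate Σ ρ_i t_i down to z_c; mantle fills any gap and the z_c terms cancel.
Column 1: 3.91×2.2 + 18×2.81 + (z_c − 21.91)×3.24
Column 2: 0.505×0 + x×2.79 + (z_c − 0.505 − 0 − x)×3.24
The z_c×3.24 term appears on both sides and cancels. Collect the known terms of each column as K = Σ(ρt)_known − 3.24 × (depth of known layers): K_1 = 59.182 − 3.24×21.91 = −11.8064; K_2 = 0 − 3.24×(0.505 + 0) = −1.6362.
Balance: K_1 = K_2 − x×(3.24 − 2.79), so x = (K_2 − K_1)/(3.24 − 2.79) = 10.1702/0.45 = 22.6 km.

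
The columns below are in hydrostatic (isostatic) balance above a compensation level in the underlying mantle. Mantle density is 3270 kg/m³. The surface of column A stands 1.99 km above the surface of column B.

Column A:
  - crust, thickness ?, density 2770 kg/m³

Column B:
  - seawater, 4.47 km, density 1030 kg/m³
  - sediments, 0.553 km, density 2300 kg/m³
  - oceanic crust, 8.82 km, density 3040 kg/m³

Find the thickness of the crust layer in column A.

Take the compensation level at the base of the deeper column (depth z_c below the surface of column A) and equate Σ ρ_i t_i down to z_c; mantle fills any gap and the z_c terms cancel.
Column A: x×2770 + (z_c − 0 − x)×3270
Column B: 1.99×0 + 4.47×1030 + 0.553×2300 + 8.82×3040 + (z_c − 1.99 − 13.843)×3270
The z_c×3270 term appears on both sides and cancels. Collect the known terms of each column as K = Σ(ρt)_known − 3270 × (depth of known layers): K_A = 0 − 3270×0 = 0; K_B = 32688.8 − 3270×(1.99 + 13.843) = −19085.11.
Balance: K_A − x×(3270 − 2770) = K_B, so x = (K_A − K_B)/(3270 − 2770) = 19085.1/500 = 38.2 km.

38.2 km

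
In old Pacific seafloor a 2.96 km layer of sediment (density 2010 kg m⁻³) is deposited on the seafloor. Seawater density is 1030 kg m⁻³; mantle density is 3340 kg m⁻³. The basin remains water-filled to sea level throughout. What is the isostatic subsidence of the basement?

1.26 km

Submarine loading: the sediment displaces seawater, and the subsidence is in turn flooded, so s (ρ_m − ρ_w) = t (ρ_sed − ρ_w).
s = 2.96 km × (2010 − 1030) / (3340 − 1030) = 1.26 km.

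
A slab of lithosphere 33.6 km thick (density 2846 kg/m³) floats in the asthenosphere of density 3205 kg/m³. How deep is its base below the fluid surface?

Draft d = t ρ_obj/ρ_fluid = 33.6 km × 2846/3205 = 29.8 km.

29.8 km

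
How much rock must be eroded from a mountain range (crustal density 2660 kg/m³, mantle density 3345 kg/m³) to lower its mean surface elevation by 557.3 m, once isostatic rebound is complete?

2720 m

Net drop Δ = e − u = e − e ρ_c/ρ_m = e (ρ_m − ρ_c)/ρ_m.
e = Δ ρ_m/(ρ_m − ρ_c) = 557.3 m × 3345/685 = 2720 m.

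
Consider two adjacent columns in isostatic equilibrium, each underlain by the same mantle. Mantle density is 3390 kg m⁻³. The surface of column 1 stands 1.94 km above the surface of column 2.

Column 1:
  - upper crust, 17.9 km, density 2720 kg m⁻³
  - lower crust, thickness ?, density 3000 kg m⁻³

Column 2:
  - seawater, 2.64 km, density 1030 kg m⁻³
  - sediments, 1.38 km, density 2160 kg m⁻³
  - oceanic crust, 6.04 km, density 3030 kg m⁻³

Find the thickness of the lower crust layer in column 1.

12 km

Take the compensation level at the base of the deeper column (depth z_c below the surface of column 1) and equate Σ ρ_i t_i down to z_c; mantle fills any gap and the z_c terms cancel.
Column 1: 17.9×2720 + x×3000 + (z_c − 17.9 − x)×3390
Column 2: 1.94×0 + 2.64×1030 + 1.38×2160 + 6.04×3030 + (z_c − 1.94 − 10.06)×3390
The z_c×3390 term appears on both sides and cancels. Collect the known terms of each column as K = Σ(ρt)_known − 3390 × (depth of known layers): K_1 = 48688 − 3390×17.9 = −11993; K_2 = 24001.2 − 3390×(1.94 + 10.06) = −16678.8.
Balance: K_1 − x×(3390 − 3000) = K_2, so x = (K_1 − K_2)/(3390 − 3000) = 4685.8/390 = 12 km.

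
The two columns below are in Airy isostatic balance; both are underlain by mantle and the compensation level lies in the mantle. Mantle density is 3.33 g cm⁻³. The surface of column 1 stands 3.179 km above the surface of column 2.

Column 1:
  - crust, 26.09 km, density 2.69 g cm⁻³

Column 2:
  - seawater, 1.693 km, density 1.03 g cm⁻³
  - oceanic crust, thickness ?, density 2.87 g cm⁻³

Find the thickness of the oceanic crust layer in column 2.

4.82 km

Take the compensation level at the base of the deeper column (depth z_c below the surface of column 1) and equate Σ ρ_i t_i down to z_c; mantle fills any gap and the z_c terms cancel.
Column 1: 26.09×2.69 + (z_c − 26.09)×3.33
Column 2: 3.179×0 + 1.693×1.03 + x×2.87 + (z_c − 3.179 − 1.693 − x)×3.33
The z_c×3.33 term appears on both sides and cancels. Collect the known terms of each column as K = Σ(ρt)_known − 3.33 × (depth of known layers): K_1 = 70.1821 − 3.33×26.09 = −16.6976; K_2 = 1.74379 − 3.33×(3.179 + 1.693) = −14.47997.
Balance: K_1 = K_2 − x×(3.33 − 2.87), so x = (K_2 − K_1)/(3.33 − 2.87) = 2.21763/0.46 = 4.82 km.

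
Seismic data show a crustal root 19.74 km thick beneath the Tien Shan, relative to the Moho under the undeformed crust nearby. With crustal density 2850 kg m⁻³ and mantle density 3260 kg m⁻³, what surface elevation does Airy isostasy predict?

Balancing pressure at the compensation depth: ρ_c h = (ρ_m − ρ_c) r.
h = r (ρ_m − ρ_c) / ρ_c = 19.74 km × (3260 − 2850) / 2850 = 2.84 km.

2.84 km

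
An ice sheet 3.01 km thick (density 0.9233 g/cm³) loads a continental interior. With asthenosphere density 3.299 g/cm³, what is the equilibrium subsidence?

0.842 km

For local isostatic compensation: the ice load ρ_ice t is balanced by mantle displaced below, ρ_m s.
s = t ρ_ice / ρ_m = 3.01 km × 0.9233/3.299 = 0.842 km.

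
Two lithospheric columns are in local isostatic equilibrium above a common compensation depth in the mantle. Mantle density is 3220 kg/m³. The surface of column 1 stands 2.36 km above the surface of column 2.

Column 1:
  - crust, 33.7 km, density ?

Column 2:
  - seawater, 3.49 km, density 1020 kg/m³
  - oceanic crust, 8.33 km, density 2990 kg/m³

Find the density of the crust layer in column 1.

Take the compensation level at the base of the deeper column (depth z_c below the surface of column 1) and equate Σ ρ_i t_i down to z_c; mantle fills any gap and the z_c terms cancel.
Column 1: 33.7×ρ + (z_c − 33.7)×3220
Column 2: 2.36×0 + 3.49×1020 + 8.33×2990 + (z_c − 2.36 − 11.82)×3220
The z_c×3220 term appears on both sides and cancels. Collect the known terms of each column as K = Σ(ρt)_known − 3220 × (depth of known layers): K_1 = 0 − 3220×33.7 = −108514; K_2 = 28466.5 − 3220×(2.36 + 11.82) = −17193.1.
Balance: K_1 + 33.7×ρ = K_2, so ρ = (K_2 − K_1)/33.7 = 91320.9/33.7 = 2710 kg/m³.

2710 kg/m³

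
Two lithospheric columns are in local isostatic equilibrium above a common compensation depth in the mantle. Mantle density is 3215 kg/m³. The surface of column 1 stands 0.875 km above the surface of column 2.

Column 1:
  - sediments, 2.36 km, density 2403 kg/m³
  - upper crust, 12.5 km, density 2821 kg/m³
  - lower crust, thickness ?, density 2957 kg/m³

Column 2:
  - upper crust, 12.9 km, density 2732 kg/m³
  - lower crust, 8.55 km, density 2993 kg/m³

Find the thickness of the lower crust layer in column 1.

15.9 km

Take the compensation level at the base of the deeper column (depth z_c below the surface of column 1) and equate Σ ρ_i t_i down to z_c; mantle fills any gap and the z_c terms cancel.
Column 1: 2.36×2403 + 12.5×2821 + x×2957 + (z_c − 14.86 − x)×3215
Column 2: 0.875×0 + 12.9×2732 + 8.55×2993 + (z_c − 0.875 − 21.45)×3215
The z_c×3215 term appears on both sides and cancels. Collect the known terms of each column as K = Σ(ρt)_known − 3215 × (depth of known layers): K_1 = 40933.58 − 3215×14.86 = −6841.32; K_2 = 60832.95 − 3215×(0.875 + 21.45) = −10941.925.
Balance: K_1 − x×(3215 − 2957) = K_2, so x = (K_1 − K_2)/(3215 − 2957) = 4100.61/258 = 15.9 km.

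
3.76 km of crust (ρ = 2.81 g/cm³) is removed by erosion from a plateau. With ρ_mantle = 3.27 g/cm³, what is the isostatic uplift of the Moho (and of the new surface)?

Unloading: uplift u = e ρ_c/ρ_m = 3.76 km × 2.81/3.27 = 3.23 km.

3.23 km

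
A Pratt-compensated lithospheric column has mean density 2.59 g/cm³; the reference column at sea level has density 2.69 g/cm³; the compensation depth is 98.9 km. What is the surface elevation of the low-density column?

3.82 km

ρ_ref D = ρ (D + h) → h = D (ρ_ref − ρ)/ρ.
h = 98.9 km × (2.69 − 2.59)/2.59 = 3.82 km.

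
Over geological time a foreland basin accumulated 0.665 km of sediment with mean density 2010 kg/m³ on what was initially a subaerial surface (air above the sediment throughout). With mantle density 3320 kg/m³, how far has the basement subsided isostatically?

0.403 km

Subaerial load: s = t ρ_sed / ρ_m = 0.665 km × 2010/3320 = 0.403 km.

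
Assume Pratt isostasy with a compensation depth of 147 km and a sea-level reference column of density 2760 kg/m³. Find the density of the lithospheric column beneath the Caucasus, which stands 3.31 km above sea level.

Pratt balance: ρ_ref D = ρ (D + h).
ρ = ρ_ref D/(D + h) = 2760 × 147 km/(147 km + 3.31 km) = 2700 kg/m³.

2700 kg/m³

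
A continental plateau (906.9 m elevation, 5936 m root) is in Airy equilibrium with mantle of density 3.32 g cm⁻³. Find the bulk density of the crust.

2.88 g cm⁻³

ρ_c h = (ρ_m − ρ_c) r → ρ_c (h + r) = ρ_m r → ρ_c = ρ_m r / (h + r).
ρ_c = 3.32 × 5936 m / (906.9 m + 5936 m) = 2.88 g cm⁻³.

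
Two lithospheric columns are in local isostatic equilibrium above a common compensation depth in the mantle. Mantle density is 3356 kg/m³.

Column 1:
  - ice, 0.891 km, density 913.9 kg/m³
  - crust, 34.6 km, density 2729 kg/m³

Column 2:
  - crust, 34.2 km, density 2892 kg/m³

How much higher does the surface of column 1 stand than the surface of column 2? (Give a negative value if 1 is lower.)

2.38 km

For any compensation level in the mantle, the mantle terms cancel and isostasy reduces to e = (Σt_1 − Σt_2) − (Σ(ρt)_1 − Σ(ρt)_2) / ρ_m.
Σt_1 = 35.491 km; Σt_2 = 34.2 km; Σ(ρt)_1 = 95237.6849; Σ(ρt)_2 = 98906.4 (in km·kg/m³).
e = (35.491 − 34.2) − (95237.6849 − 98906.4) / 3356 = 2.38 km.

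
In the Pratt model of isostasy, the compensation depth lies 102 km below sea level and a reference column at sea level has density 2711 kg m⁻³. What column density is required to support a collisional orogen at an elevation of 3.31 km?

Pratt balance: ρ_ref D = ρ (D + h).
ρ = ρ_ref D/(D + h) = 2711 × 102 km/(102 km + 3.31 km) = 2630 kg m⁻³.

2630 kg m⁻³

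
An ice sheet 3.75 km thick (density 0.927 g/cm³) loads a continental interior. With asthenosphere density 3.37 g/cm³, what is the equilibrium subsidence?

Equating mass per unit area of the two columns: the ice load ρ_ice t is balanced by mantle displaced below, ρ_m s.
s = t ρ_ice / ρ_m = 3.75 km × 0.927/3.37 = 1.03 km.

1.03 km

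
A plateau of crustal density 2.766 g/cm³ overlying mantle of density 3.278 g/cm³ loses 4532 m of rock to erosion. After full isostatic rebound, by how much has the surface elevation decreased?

Rebound u = e ρ_c/ρ_m = 4532 m × 2.766/3.278 = 3824 m.
Net surface drop = e − u = 4532 m − 3824 m = e (ρ_m − ρ_c)/ρ_m = 708 m.

708 m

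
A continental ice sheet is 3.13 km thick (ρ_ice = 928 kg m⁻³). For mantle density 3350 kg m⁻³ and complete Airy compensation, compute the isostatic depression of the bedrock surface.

Isostatic balance requires: the ice load ρ_ice t is balanced by mantle displaced below, ρ_m s.
s = t ρ_ice / ρ_m = 3.13 km × 928/3350 = 0.867 km.

0.867 km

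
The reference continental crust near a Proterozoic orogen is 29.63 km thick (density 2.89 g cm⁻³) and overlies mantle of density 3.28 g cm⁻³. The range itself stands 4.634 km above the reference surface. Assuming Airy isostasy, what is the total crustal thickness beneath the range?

Root depth r = h ρ_c / (ρ_m − ρ_c) = 4.634 km × 2.89 / 0.39 = 34.34 km.
Total thickness = T + h + r = 29.63 km + 4.634 km + 34.34 km = 68.6 km.

68.6 km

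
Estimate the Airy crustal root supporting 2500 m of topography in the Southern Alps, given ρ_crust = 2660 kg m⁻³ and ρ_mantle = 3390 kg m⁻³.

For local isostatic compensation: the weight of the topography is balanced by the buoyancy of the root, ρ_c h = (ρ_m − ρ_c) r.
r = h · ρ_c / (ρ_m − ρ_c) = 2500 m × 2660 / (3390 − 2660) = 9110 m.

9110 m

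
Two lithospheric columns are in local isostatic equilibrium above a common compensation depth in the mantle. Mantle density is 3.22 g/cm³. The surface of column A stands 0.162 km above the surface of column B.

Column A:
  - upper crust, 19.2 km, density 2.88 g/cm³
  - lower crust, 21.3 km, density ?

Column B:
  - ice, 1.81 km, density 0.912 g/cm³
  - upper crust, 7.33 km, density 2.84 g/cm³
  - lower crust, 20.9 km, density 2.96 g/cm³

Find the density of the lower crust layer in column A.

Take the compensation level at the base of the deeper column (depth z_c below the surface of column A) and equate Σ ρ_i t_i down to z_c; mantle fills any gap and the z_c terms cancel.
Column A: 19.2×2.88 + 21.3×ρ + (z_c − 40.5)×3.22
Column B: 0.162×0 + 1.81×0.912 + 7.33×2.84 + 20.9×2.96 + (z_c − 0.162 − 30.04)×3.22
The z_c×3.22 term appears on both sides and cancels. Collect the known terms of each column as K = Σ(ρt)_known − 3.22 × (depth of known layers): K_A = 55.296 − 3.22×40.5 = −75.114; K_B = 84.33192 − 3.22×(0.162 + 30.04) = −12.91852.
Balance: K_A + 21.3×ρ = K_B, so ρ = (K_B − K_A)/21.3 = 62.1955/21.3 = 2.92 g/cm³.

2.92 g/cm³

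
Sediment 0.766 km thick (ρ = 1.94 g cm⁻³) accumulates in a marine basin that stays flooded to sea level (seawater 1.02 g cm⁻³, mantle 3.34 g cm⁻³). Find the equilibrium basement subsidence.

Submarine loading: the sediment displaces seawater, and the subsidence is in turn flooded, so s (ρ_m − ρ_w) = t (ρ_sed − ρ_w).
s = 0.766 km × (1.94 − 1.02) / (3.34 − 1.02) = 0.304 km.

0.304 km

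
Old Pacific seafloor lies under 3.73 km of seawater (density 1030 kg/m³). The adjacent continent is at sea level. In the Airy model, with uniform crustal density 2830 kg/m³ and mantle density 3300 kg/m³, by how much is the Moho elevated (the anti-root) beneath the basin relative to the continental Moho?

In Airy isostatic equilibrium: replacing crust with seawater at the top is compensated by replacing crust with mantle at the base: d (ρ_c − ρ_w) = a (ρ_m − ρ_c).
a = d (ρ_c − ρ_w)/(ρ_m − ρ_c) = 3.73 km × 1800/470 = 14.3 km.

14.3 km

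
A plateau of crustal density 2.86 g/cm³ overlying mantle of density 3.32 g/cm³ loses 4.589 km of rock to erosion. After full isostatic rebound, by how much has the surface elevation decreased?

0.636 km

Rebound u = e ρ_c/ρ_m = 4.589 km × 2.86/3.32 = 3.953 km.
Net surface drop = e − u = 4.589 km − 3.953 km = e (ρ_m − ρ_c)/ρ_m = 0.636 km.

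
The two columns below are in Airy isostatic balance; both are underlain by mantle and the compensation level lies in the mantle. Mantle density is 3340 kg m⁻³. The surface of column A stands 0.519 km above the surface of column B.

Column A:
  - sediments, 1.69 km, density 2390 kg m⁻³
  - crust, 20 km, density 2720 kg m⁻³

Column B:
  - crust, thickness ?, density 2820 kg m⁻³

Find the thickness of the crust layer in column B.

Take the compensation level at the base of the deeper column (depth z_c below the surface of column A) and equate Σ ρ_i t_i down to z_c; mantle fills any gap and the z_c terms cancel.
Column A: 1.69×2390 + 20×2720 + (z_c − 21.69)×3340
Column B: 0.519×0 + x×2820 + (z_c − 0.519 − 0 − x)×3340
The z_c×3340 term appears on both sides and cancels. Collect the known terms of each column as K = Σ(ρt)_known − 3340 × (depth of known layers): K_A = 58439.1 − 3340×21.69 = −14005.5; K_B = 0 − 3340×(0.519 + 0) = −1733.46.
Balance: K_A = K_B − x×(3340 − 2820), so x = (K_B − K_A)/(3340 − 2820) = 12272/520 = 23.6 km.

23.6 km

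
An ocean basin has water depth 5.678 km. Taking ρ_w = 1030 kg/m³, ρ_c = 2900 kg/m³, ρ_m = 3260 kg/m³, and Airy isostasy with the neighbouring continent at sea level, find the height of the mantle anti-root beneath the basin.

29.5 km

By Archimedes' principle applied to the lithosphere: replacing crust with seawater at the top is compensated by replacing crust with mantle at the base: d (ρ_c − ρ_w) = a (ρ_m − ρ_c).
a = d (ρ_c − ρ_w)/(ρ_m − ρ_c) = 5.678 km × 1870/360 = 29.5 km.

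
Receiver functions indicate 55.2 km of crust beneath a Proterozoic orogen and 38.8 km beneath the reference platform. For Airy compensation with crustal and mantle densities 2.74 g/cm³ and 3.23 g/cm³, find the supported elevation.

Excess crust Δ = 55.2 km − 38.8 km = 16.4 km, split between elevation h and root r with h + r = Δ.
Airy balance ρ_c h = (ρ_m − ρ_c) r gives r = h ρ_c/(ρ_m − ρ_c), so h (1 + ρ_c/(ρ_m − ρ_c)) = Δ, i.e. h = Δ (ρ_m − ρ_c)/ρ_m.
h = 16.4 km × 0.49/3.23 = 2.49 km.

2.49 km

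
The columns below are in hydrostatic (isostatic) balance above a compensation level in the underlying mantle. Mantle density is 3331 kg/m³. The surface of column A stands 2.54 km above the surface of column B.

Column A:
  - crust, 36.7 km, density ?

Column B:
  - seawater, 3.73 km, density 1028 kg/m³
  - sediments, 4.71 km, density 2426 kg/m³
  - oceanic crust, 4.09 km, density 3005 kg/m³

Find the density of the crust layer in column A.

Take the compensation level at the base of the deeper column (depth z_c below the surface of column A) and equate Σ ρ_i t_i down to z_c; mantle fills any gap and the z_c terms cancel.
Column A: 36.7×ρ + (z_c − 36.7)×3331
Column B: 2.54×0 + 3.73×1028 + 4.71×2426 + 4.09×3005 + (z_c − 2.54 − 12.53)×3331
The z_c×3331 term appears on both sides and cancels. Collect the known terms of each column as K = Σ(ρt)_known − 3331 × (depth of known layers): K_A = 0 − 3331×36.7 = −122247.7; K_B = 27551.35 − 3331×(2.54 + 12.53) = −22646.82.
Balance: K_A + 36.7×ρ = K_B, so ρ = (K_B − K_A)/36.7 = 99600.9/36.7 = 2710 kg/m³.

2710 kg/m³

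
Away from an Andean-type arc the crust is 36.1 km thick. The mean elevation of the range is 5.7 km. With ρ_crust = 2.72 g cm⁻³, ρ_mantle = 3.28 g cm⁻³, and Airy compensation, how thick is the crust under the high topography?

69.5 km

Root depth r = h ρ_c / (ρ_m − ρ_c) = 5.7 km × 2.72 / 0.56 = 27.69 km.
Total thickness = T + h + r = 36.1 km + 5.7 km + 27.69 km = 69.5 km.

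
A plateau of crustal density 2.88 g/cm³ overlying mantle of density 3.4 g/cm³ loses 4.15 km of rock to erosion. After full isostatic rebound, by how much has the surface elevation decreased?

Rebound u = e ρ_c/ρ_m = 4.15 km × 2.88/3.4 = 3.515 km.
Net surface drop = e − u = 4.15 km − 3.515 km = e (ρ_m − ρ_c)/ρ_m = 0.635 km.

0.635 km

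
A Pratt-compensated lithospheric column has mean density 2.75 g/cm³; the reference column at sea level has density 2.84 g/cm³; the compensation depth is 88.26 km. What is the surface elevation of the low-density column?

ρ_ref D = ρ (D + h) → h = D (ρ_ref − ρ)/ρ.
h = 88.26 km × (2.84 − 2.75)/2.75 = 2.89 km.

2.89 km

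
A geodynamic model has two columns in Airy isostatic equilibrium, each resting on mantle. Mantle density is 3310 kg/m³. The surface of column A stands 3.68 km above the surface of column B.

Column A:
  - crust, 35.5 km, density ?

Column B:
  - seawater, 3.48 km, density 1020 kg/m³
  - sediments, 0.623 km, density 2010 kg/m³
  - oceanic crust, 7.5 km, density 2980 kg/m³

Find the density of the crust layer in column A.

Take the compensation level at the base of the deeper column (depth z_c below the surface of column A) and equate Σ ρ_i t_i down to z_c; mantle fills any gap and the z_c terms cancel.
Column A: 35.5×ρ + (z_c − 35.5)×3310
Column B: 3.68×0 + 3.48×1020 + 0.623×2010 + 7.5×2980 + (z_c − 3.68 − 11.603)×3310
The z_c×3310 term appears on both sides and cancels. Collect the known terms of each column as K = Σ(ρt)_known − 3310 × (depth of known layers): K_A = 0 − 3310×35.5 = −117505; K_B = 27151.83 − 3310×(3.68 + 11.603) = −23434.9.
Balance: K_A + 35.5×ρ = K_B, so ρ = (K_B − K_A)/35.5 = 94070.1/35.5 = 2650 kg/m³.

2650 kg/m³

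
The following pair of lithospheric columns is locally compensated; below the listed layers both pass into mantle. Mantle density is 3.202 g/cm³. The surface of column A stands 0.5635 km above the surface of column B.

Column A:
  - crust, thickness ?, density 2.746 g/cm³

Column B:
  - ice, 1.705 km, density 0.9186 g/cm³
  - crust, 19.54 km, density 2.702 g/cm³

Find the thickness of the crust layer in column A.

33.9 km

Take the compensation level at the base of the deeper column (depth z_c below the surface of column A) and equate Σ ρ_i t_i down to z_c; mantle fills any gap and the z_c terms cancel.
Column A: x×2.746 + (z_c − 0 − x)×3.202
Column B: 0.5635×0 + 1.705×0.9186 + 19.54×2.702 + (z_c − 0.5635 − 21.245)×3.202
The z_c×3.202 term appears on both sides and cancels. Collect the known terms of each column as K = Σ(ρt)_known − 3.202 × (depth of known layers): K_A = 0 − 3.202×0 = 0; K_B = 54.363293 − 3.202×(0.5635 + 21.245) = −15.467524.
Balance: K_A − x×(3.202 − 2.746) = K_B, so x = (K_A − K_B)/(3.202 − 2.746) = 15.4675/0.456 = 33.9 km.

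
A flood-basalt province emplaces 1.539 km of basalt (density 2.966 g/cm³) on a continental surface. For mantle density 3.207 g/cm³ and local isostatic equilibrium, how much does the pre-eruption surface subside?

1.42 km

Subaerial loading: s = t ρ_load / ρ_m.
s = 1.539 km × 2.966/3.207 = 1.42 km.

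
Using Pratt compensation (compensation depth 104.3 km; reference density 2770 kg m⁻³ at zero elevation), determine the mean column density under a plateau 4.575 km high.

2650 kg m⁻³

Pratt balance: ρ_ref D = ρ (D + h).
ρ = ρ_ref D/(D + h) = 2770 × 104.3 km/(104.3 km + 4.575 km) = 2650 kg m⁻³.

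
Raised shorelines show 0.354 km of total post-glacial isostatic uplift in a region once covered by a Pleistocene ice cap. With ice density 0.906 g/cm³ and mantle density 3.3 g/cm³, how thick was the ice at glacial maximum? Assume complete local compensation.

u = t ρ_ice/ρ_m → t = u ρ_m/ρ_ice = 0.354 km × 3.3/0.906 = 1.29 km.

1.29 km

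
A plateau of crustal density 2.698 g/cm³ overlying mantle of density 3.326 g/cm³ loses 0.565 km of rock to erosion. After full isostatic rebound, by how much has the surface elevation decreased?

Rebound u = e ρ_c/ρ_m = 0.565 km × 2.698/3.326 = 0.4583 km.
Net surface drop = e − u = 0.565 km − 0.4583 km = e (ρ_m − ρ_c)/ρ_m = 0.107 km.

0.107 km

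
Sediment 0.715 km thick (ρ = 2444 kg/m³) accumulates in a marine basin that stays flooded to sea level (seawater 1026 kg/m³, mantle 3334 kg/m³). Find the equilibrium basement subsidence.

Submarine loading: the sediment displaces seawater, and the subsidence is in turn flooded, so s (ρ_m − ρ_w) = t (ρ_sed − ρ_w).
s = 0.715 km × (2444 − 1026) / (3334 − 1026) = 0.439 km.

0.439 km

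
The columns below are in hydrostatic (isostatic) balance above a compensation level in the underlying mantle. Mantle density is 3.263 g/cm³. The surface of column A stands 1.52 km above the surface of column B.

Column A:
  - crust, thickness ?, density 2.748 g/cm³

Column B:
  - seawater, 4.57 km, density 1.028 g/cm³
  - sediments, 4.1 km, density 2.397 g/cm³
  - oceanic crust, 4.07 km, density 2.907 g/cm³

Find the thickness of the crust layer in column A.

39.2 km

Take the compensation level at the base of the deeper column (depth z_c below the surface of column A) and equate Σ ρ_i t_i down to z_c; mantle fills any gap and the z_c terms cancel.
Column A: x×2.748 + (z_c − 0 − x)×3.263
Column B: 1.52×0 + 4.57×1.028 + 4.1×2.397 + 4.07×2.907 + (z_c − 1.52 − 12.74)×3.263
The z_c×3.263 term appears on both sides and cancels. Collect the known terms of each column as K = Σ(ρt)_known − 3.263 × (depth of known layers): K_A = 0 − 3.263×0 = 0; K_B = 26.35715 − 3.263×(1.52 + 12.74) = −20.17323.
Balance: K_A − x×(3.263 − 2.748) = K_B, so x = (K_A − K_B)/(3.263 − 2.748) = 20.1732/0.515 = 39.2 km.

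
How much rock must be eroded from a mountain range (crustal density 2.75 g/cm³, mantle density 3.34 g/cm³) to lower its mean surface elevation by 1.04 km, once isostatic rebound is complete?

Net drop Δ = e − u = e − e ρ_c/ρ_m = e (ρ_m − ρ_c)/ρ_m.
e = Δ ρ_m/(ρ_m − ρ_c) = 1.04 km × 3.34/0.59 = 5.89 km.

5.89 km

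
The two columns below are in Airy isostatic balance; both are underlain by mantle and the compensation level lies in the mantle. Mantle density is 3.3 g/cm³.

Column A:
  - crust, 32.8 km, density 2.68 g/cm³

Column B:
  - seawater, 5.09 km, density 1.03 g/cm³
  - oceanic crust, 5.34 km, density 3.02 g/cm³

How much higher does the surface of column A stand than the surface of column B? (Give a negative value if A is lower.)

For any compensation level in the mantle, the mantle terms cancel and isostasy reduces to e = (Σt_A − Σt_B) − (Σ(ρt)_A − Σ(ρt)_B) / ρ_m.
Σt_A = 32.8 km; Σt_B = 10.43 km; Σ(ρt)_A = 87.904; Σ(ρt)_B = 21.3695 (in km·g/cm³).
e = (32.8 − 10.43) − (87.904 − 21.3695) / 3.3 = 2.21 km.

2.21 km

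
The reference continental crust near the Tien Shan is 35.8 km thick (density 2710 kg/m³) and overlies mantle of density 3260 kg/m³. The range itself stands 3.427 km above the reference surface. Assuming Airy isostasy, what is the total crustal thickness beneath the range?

Root depth r = h ρ_c / (ρ_m − ρ_c) = 3.427 km × 2710 / 550 = 16.89 km.
Total thickness = T + h + r = 35.8 km + 3.427 km + 16.89 km = 56.1 km.

56.1 km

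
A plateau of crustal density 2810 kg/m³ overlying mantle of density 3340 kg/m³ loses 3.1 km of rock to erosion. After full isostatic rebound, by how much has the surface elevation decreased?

0.492 km

Rebound u = e ρ_c/ρ_m = 3.1 km × 2810/3340 = 2.608 km.
Net surface drop = e − u = 3.1 km − 2.608 km = e (ρ_m − ρ_c)/ρ_m = 0.492 km.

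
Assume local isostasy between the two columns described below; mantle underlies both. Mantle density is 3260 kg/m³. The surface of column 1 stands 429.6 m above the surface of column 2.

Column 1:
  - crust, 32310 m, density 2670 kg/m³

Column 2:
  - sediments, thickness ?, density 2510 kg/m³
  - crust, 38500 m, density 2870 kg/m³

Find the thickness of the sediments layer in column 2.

3530 m

Take the compensation level at the base of the deeper column (depth z_c below the surface of column 1) and equate Σ ρ_i t_i down to z_c; mantle fills any gap and the z_c terms cancel.
Column 1: 32310×2670 + (z_c − 32310)×3260
Column 2: 429.6×0 + x×2510 + 38500×2870 + (z_c − 429.6 − 38500 − x)×3260
The z_c×3260 term appears on both sides and cancels. Collect the known terms of each column as K = Σ(ρt)_known − 3260 × (depth of known layers): K_1 = 86267700 − 3260×32310 = −19062900; K_2 = 110495000 − 3260×(429.6 + 38500) = −16415496.
Balance: K_1 = K_2 − x×(3260 − 2510), so x = (K_2 − K_1)/(3260 − 2510) = 2647400/750 = 3530 m.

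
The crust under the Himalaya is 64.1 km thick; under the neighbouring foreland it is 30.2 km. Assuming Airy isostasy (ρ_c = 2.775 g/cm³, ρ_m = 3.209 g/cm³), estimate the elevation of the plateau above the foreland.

4.58 km

Excess crust Δ = 64.1 km − 30.2 km = 33.9 km, split between elevation h and root r with h + r = Δ.
Airy balance ρ_c h = (ρ_m − ρ_c) r gives r = h ρ_c/(ρ_m − ρ_c), so h (1 + ρ_c/(ρ_m − ρ_c)) = Δ, i.e. h = Δ (ρ_m − ρ_c)/ρ_m.
h = 33.9 km × 0.434/3.209 = 4.58 km.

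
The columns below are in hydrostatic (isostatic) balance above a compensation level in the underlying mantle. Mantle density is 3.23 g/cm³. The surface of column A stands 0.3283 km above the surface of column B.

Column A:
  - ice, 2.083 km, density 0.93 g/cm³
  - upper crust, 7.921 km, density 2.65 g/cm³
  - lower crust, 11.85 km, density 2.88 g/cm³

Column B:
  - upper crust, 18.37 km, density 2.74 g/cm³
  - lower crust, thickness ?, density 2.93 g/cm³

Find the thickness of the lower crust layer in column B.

11.6 km

Take the compensation level at the base of the deeper column (depth z_c below the surface of column A) and equate Σ ρ_i t_i down to z_c; mantle fills any gap and the z_c terms cancel.
Column A: 2.083×0.93 + 7.921×2.65 + 11.85×2.88 + (z_c − 21.854)×3.23
Column B: 0.3283×0 + 18.37×2.74 + x×2.93 + (z_c − 0.3283 − 18.37 − x)×3.23
The z_c×3.23 term appears on both sides and cancels. Collect the known terms of each column as K = Σ(ρt)_known − 3.23 × (depth of known layers): K_A = 57.05584 − 3.23×21.854 = −13.53258; K_B = 50.3338 − 3.23×(0.3283 + 18.37) = −10.061709.
Balance: K_A = K_B − x×(3.23 − 2.93), so x = (K_B − K_A)/(3.23 − 2.93) = 3.47087/0.3 = 11.6 km.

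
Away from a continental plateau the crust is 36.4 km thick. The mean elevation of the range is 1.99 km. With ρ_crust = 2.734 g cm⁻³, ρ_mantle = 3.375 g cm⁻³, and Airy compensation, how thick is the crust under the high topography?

46.9 km

Root depth r = h ρ_c / (ρ_m − ρ_c) = 1.99 km × 2.734 / 0.641 = 8.488 km.
Total thickness = T + h + r = 36.4 km + 1.99 km + 8.488 km = 46.9 km.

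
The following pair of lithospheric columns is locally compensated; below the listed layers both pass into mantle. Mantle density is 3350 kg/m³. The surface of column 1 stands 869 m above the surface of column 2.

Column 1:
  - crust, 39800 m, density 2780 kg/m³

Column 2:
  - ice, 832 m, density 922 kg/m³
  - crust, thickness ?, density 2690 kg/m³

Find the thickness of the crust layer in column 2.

Take the compensation level at the base of the deeper column (depth z_c below the surface of column 1) and equate Σ ρ_i t_i down to z_c; mantle fills any gap and the z_c terms cancel.
Column 1: 39800×2780 + (z_c − 39800)×3350
Column 2: 869×0 + 832×922 + x×2690 + (z_c − 869 − 832 − x)×3350
The z_c×3350 term appears on both sides and cancels. Collect the known terms of each column as K = Σ(ρt)_known − 3350 × (depth of known layers): K_1 = 110644000 − 3350×39800 = −22686000; K_2 = 767104 − 3350×(869 + 832) = −4931246.
Balance: K_1 = K_2 − x×(3350 − 2690), so x = (K_2 − K_1)/(3350 − 2690) = 17754800/660 = 26900 m.

26900 m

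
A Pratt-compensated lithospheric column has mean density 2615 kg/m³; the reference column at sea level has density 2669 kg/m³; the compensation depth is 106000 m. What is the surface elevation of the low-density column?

ρ_ref D = ρ (D + h) → h = D (ρ_ref − ρ)/ρ.
h = 106000 m × (2669 − 2615)/2615 = 2190 m.

2190 m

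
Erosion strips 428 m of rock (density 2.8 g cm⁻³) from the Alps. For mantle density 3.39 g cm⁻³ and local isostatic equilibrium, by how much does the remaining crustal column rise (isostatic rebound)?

Unloading: uplift u = e ρ_c/ρ_m = 428 m × 2.8/3.39 = 354 m.

354 m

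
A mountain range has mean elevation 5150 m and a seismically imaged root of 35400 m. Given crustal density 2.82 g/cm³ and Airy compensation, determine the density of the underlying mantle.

3.23 g/cm³

Airy balance: ρ_c h = (ρ_m − ρ_c) r → ρ_m = ρ_c (1 + h/r).
ρ_m = 2.82 × (1 + 5150 m/35400 m) = 3.23 g/cm³.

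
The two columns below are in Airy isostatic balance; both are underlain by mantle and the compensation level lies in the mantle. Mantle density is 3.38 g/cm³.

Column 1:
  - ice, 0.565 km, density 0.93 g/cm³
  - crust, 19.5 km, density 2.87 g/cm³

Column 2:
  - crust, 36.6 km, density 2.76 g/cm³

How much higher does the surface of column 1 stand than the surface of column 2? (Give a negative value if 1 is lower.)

For any compensation level in the mantle, the mantle terms cancel and isostasy reduces to e = (Σt_1 − Σt_2) − (Σ(ρt)_1 − Σ(ρt)_2) / ρ_m.
Σt_1 = 20.065 km; Σt_2 = 36.6 km; Σ(ρt)_1 = 56.49045; Σ(ρt)_2 = 101.016 (in km·g/cm³).
e = (20.065 − 36.6) − (56.49045 − 101.016) / 3.38 = −3.36 km.

−3.36 km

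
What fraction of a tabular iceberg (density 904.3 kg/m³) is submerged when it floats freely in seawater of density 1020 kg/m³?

88.7%

Submerged fraction = ρ_obj/ρ_fluid = 904.3/1020 = 88.7%.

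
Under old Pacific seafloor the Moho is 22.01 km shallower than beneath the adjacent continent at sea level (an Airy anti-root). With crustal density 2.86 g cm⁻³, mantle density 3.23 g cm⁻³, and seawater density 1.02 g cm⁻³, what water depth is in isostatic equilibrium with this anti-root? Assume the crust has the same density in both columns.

Replacing a thickness d of crust by seawater at the top must be balanced by replacing crust with mantle at the base: d (ρ_c − ρ_w) = a (ρ_m − ρ_c).
d = a (ρ_m − ρ_c)/(ρ_c − ρ_w) = 22.01 km × 0.37/1.84 = 4.43 km.

4.43 km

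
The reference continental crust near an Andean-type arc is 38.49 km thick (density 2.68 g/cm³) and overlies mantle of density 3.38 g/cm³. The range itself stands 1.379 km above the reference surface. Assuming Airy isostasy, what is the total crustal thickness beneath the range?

45.1 km

Root depth r = h ρ_c / (ρ_m − ρ_c) = 1.379 km × 2.68 / 0.7 = 5.28 km.
Total thickness = T + h + r = 38.49 km + 1.379 km + 5.28 km = 45.1 km.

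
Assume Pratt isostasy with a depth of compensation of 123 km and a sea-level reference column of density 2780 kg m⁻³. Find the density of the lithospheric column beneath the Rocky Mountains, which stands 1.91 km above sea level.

2740 kg m⁻³

Pratt balance: ρ_ref D = ρ (D + h).
ρ = ρ_ref D/(D + h) = 2780 × 123 km/(123 km + 1.91 km) = 2740 kg m⁻³.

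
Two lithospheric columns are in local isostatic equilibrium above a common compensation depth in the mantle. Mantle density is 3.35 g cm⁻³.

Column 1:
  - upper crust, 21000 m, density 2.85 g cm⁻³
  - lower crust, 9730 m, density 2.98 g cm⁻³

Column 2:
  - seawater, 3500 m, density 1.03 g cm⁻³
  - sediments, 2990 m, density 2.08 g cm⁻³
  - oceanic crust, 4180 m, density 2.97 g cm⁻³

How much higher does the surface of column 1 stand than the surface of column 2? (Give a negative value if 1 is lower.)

For any compensation level in the mantle, the mantle terms cancel and isostasy reduces to e = (Σt_1 − Σt_2) − (Σ(ρt)_1 − Σ(ρt)_2) / ρ_m.
Σt_1 = 30730 m; Σt_2 = 10670 m; Σ(ρt)_1 = 88845.4; Σ(ρt)_2 = 22238.8 (in m·g cm⁻³).
e = (30730 − 10670) − (88845.4 − 22238.8) / 3.35 = 177 m.

177 m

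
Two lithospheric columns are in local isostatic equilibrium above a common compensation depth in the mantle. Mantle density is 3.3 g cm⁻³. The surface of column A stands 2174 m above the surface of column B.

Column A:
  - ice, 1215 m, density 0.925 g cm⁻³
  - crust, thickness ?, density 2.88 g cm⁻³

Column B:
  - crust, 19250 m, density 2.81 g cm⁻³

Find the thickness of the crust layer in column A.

32700 m

Take the compensation level at the base of the deeper column (depth z_c below the surface of column A) and equate Σ ρ_i t_i down to z_c; mantle fills any gap and the z_c terms cancel.
Column A: 1215×0.925 + x×2.88 + (z_c − 1215 − x)×3.3
Column B: 2174×0 + 19250×2.81 + (z_c − 2174 − 19250)×3.3
The z_c×3.3 term appears on both sides and cancels. Collect the known terms of each column as K = Σ(ρt)_known − 3.3 × (depth of known layers): K_A = 1123.875 − 3.3×1215 = −2885.625; K_B = 54092.5 − 3.3×(2174 + 19250) = −16606.7.
Balance: K_A − x×(3.3 − 2.88) = K_B, so x = (K_A − K_B)/(3.3 − 2.88) = 13721.1/0.42 = 32700 m.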